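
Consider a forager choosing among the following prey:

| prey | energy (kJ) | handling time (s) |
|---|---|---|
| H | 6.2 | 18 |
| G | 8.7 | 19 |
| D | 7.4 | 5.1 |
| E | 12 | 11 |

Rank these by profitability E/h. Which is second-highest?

Profitability E/h (kJ/s): H = 6.2/18 = 0.344, G = 8.7/19 = 0.458, D = 7.4/5.1 = 1.45, E = 12/11 = 1.09.
Ranked: D > E > G > H.

E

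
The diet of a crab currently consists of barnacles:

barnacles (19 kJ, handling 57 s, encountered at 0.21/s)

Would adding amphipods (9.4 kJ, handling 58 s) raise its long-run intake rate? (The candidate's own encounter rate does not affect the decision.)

No

Current rate: (0.21×19)/(1 + 0.21×57) = 0.3076 kJ/s.
Profitability of amphipods: 9.4/58 = 0.1621 kJ/s.
0.1621 < 0.3076, so adding amphipods would lower the average — exclude it.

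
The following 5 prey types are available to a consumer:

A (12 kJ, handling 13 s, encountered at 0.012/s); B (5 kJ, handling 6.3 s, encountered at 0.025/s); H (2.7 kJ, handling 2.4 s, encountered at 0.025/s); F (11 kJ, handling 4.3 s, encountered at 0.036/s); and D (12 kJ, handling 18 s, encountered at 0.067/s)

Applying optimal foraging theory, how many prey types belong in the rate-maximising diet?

5

Rank by E/h (kJ/s): F 2.56, H 1.13, A 0.923, B 0.794, D 0.667. Include each in turn until the next type's E/h falls below the running intake rate.
Rate on top 1: 0.3429. H: 1.13 > 0.3429 → include.
Rate on top 2: 0.3815. A: 0.923 > 0.3815 → include.
Rate on top 3: 0.4432. B: 0.794 > 0.4432 → include.
Rate on top 4: 0.4793. D: 0.667 > 0.4793 → include.
Optimal diet: F, H, A, B, D — 5 of 5 types.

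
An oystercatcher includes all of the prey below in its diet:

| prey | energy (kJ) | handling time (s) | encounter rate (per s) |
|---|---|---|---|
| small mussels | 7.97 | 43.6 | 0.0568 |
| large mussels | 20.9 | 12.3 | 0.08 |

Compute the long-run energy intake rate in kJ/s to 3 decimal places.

0.476 kJ/s

Energy encountered per unit search time: 0.0568×7.97 + 0.08×20.9 = 2.125 kJ/s.
Handling time per unit search time: 0.0568×43.6 + 0.08×12.3 = 3.46.
Rate = 2.125/(1 + 3.46) = 0.4763 kJ/s.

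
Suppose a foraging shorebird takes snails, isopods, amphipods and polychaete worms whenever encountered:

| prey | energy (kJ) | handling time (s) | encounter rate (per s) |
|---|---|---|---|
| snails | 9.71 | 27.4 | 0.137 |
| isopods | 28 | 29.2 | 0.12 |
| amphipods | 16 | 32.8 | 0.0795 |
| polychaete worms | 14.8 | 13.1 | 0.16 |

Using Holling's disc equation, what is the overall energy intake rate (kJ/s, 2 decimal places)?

0.64 kJ/s

Energy encountered per unit search time: 0.137×9.71 + 0.12×28 + 0.0795×16 + 0.16×14.8 = 8.33 kJ/s.
Handling time per unit search time: 0.137×27.4 + 0.12×29.2 + 0.0795×32.8 + 0.16×13.1 = 11.96.
Rate = 8.33/(1 + 11.96) = 0.6427 kJ/s.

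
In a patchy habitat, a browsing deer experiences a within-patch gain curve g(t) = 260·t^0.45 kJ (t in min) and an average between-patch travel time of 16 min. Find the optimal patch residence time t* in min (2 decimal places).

13.09 min

Optimal t* satisfies g'(t*) = g(t*)/(T + t*).
g'(t) = 0.45·260·t^-0.55. Setting 0.45·260·t^-0.55 = 260·t^0.45/(16+t) gives 0.45(16+t) = t, so 0.55·t = 0.45×16.
t* = 0.45×16/0.55 = 13.09 min.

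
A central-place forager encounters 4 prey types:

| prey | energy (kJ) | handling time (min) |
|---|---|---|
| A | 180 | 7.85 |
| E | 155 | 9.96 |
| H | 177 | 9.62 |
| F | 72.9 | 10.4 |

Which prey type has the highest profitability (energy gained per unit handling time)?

Profitability E/h (kJ/min): A = 180/7.85 = 22.9, E = 155/9.96 = 15.6, H = 177/9.62 = 18.4, F = 72.9/10.4 = 7.01.
Ranked: A > H > E > F.

A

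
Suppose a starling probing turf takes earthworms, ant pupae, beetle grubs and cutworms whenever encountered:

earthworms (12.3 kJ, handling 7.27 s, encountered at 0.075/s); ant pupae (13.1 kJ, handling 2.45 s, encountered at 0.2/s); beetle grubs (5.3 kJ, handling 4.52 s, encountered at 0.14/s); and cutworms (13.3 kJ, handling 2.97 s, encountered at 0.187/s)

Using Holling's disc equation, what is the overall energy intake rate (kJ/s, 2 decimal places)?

Energy encountered per unit search time: 0.075×12.3 + 0.2×13.1 + 0.14×5.3 + 0.187×13.3 = 6.772 kJ/s.
Handling time per unit search time: 0.075×7.27 + 0.2×2.45 + 0.14×4.52 + 0.187×2.97 = 2.223.
Rate = 6.772/(1 + 2.223) = 2.101 kJ/s.

2.10 kJ/s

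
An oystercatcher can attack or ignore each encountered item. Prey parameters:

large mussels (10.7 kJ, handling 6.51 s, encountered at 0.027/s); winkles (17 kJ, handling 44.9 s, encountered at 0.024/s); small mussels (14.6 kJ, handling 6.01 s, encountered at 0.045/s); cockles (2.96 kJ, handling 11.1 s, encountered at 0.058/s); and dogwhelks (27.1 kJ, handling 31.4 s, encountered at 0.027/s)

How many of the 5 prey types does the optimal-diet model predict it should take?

E/h in descending order: small mussels 2.43, large mussels 1.64, dogwhelks 0.863, winkles 0.379, cockles 0.267 kJ/s. The optimal diet is the largest prefix of this list for which every included type satisfies E_i/h_i > R on the types above it.
Rate on top 1: 0.5171. large mussels: 1.64 > 0.5171 → include.
Rate on top 2: 0.654. dogwhelks: 0.863 > 0.654 → include.
Rate on top 3: 0.7313. winkles: 0.379 < 0.7313 → exclude; stop.
Optimal diet: small mussels, large mussels, dogwhelks — 3 of 5 types.

3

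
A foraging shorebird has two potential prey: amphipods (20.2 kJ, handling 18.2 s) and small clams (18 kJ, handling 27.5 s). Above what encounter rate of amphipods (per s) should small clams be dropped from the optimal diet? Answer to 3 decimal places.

0.079 per s

At the threshold, the rate on amphipods alone equals the profitability of small clams: λ·20.2/(1 + λ·18.2) = 18/27.5 = 0.6545.
Rearranging, λ(20.2 − 0.6545×18.2) = 0.6545, so λ = 0.6545/8.287 = 0.07898 per s.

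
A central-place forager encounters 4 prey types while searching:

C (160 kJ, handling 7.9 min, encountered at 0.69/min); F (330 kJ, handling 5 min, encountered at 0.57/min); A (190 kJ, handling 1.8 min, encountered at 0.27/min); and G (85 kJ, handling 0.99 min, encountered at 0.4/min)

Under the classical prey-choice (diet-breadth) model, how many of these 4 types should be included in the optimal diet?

3

Profitabilities (E/h, kJ/min): A 106, G 85.9, F 66, C 20.3. Add prey in this order while the next type's profitability exceeds the intake rate on those already taken.
Rate on top 1: 34.52. G: 85.9 > 34.52 → include.
Rate on top 2: 45.32. F: 66 > 45.32 → include.
Rate on top 3: 57.78. C: 20.3 < 57.78 → exclude; stop.
Optimal diet: A, G, F — 3 of 4 types.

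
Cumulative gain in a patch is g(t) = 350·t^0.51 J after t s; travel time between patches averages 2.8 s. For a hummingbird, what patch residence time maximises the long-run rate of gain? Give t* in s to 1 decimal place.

Optimal t* satisfies g'(t*) = g(t*)/(T + t*).
g'(t) = 0.51·350·t^-0.49. Setting 0.51·350·t^-0.49 = 350·t^0.51/(2.8+t) gives 0.51(2.8+t) = t, so 0.49·t = 0.51×2.8.
t* = 0.51×2.8/0.49 = 2.914 s.

2.9 s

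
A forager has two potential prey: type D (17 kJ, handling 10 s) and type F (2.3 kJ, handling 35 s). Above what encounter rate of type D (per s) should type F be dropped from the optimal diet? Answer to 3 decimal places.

0.004 per s

The zero-one rule: include type F iff E₂/h₂ > λE₁/(1+λh₁). Equality gives the switch point.
λE₁h₂ = E₂ + λE₂h₁ ⇒ λ = E₂/(E₁h₂ − E₂h₁) = 2.3/(595 − 23) = 0.004021 per s.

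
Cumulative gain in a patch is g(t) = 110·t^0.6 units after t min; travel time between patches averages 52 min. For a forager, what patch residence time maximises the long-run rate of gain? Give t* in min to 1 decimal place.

78.0 min

Maximise g(t)/(T+t): set derivative to zero → g'(t)(T+t) = g(t).
g'(t) = 0.6·110·t^-0.4. Setting 0.6·110·t^-0.4 = 110·t^0.6/(52+t) gives 0.6(52+t) = t, so 0.40·t = 0.6×52.
t* = 0.6×52/0.40 = 78 min.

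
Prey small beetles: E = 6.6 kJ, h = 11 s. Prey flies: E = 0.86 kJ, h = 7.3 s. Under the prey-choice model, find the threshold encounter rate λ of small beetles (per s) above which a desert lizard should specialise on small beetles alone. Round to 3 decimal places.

Drop flies once their profitability E₂/h₂ falls below the rate achievable on small beetles alone: E₂/h₂ = λE₁/(1 + λh₁).
Solve for λ: λE₁h₂ = E₂(1 + λh₁) → λ(E₁h₂ − E₂h₁) = E₂ → λ = E₂/(E₁h₂ − E₂h₁).
λ = 0.86/(6.6×7.3 − 0.86×11) = 0.86/38.72 = 0.02221 per s.

0.022 per s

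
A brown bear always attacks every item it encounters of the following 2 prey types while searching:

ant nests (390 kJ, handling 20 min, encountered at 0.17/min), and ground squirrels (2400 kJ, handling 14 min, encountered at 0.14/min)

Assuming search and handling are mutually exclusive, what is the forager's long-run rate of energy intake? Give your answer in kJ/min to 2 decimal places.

Energy encountered per unit search time: 0.17×390 + 0.14×2400 = 402.3 kJ/min.
Handling time per unit search time: 0.17×20 + 0.14×14 = 5.36.
Rate = 402.3/(1 + 5.36) = 63.25 kJ/min.

63.25 kJ/min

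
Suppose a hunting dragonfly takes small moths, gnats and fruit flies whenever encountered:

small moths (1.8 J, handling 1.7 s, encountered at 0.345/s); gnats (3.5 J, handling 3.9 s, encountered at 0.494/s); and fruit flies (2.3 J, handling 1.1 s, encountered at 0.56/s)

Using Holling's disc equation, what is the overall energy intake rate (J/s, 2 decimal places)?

R = (0.345×1.8 + 0.494×3.5 + 0.56×2.3) / (1 + 0.345×1.7 + 0.494×3.9 + 0.56×1.1) = 3.638/4.129 = 0.8811 J/s.

0.88 J/s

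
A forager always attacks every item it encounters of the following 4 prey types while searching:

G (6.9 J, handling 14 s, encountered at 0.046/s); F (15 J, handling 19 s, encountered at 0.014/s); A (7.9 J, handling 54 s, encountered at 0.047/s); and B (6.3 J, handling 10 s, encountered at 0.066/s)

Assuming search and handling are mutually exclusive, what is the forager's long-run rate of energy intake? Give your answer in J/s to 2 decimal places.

0.26 J/s

R = (0.046×6.9 + 0.014×15 + 0.047×7.9 + 0.066×6.3) / (1 + 0.046×14 + 0.014×19 + 0.047×54 + 0.066×10) = 1.315/5.108 = 0.2573 J/s.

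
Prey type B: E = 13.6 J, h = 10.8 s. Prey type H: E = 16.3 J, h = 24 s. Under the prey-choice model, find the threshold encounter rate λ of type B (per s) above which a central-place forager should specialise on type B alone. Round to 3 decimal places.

0.108 per s

At the threshold, the rate on type B alone equals the profitability of type H: λ·13.6/(1 + λ·10.8) = 16.3/24 = 0.6792.
Rearranging, λ(13.6 − 0.6792×10.8) = 0.6792, so λ = 0.6792/6.265 = 0.1084 per s.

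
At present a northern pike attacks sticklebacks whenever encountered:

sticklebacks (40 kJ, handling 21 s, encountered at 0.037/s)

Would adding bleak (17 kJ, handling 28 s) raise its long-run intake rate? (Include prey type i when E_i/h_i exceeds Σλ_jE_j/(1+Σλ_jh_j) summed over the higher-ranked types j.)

No

Current rate: (0.037×40)/(1 + 0.037×21) = 0.8329 kJ/s.
Profitability of bleak: 17/28 = 0.6071 kJ/s.
0.6071 < 0.8329, so adding bleak would lower the average — exclude it.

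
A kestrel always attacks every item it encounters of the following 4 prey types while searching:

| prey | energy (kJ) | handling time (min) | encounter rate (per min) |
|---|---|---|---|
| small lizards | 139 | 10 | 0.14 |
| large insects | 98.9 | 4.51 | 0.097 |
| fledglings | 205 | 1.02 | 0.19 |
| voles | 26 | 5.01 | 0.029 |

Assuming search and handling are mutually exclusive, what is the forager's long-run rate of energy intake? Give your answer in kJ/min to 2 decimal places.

R = (0.14×139 + 0.097×98.9 + 0.19×205 + 0.029×26) / (1 + 0.14×10 + 0.097×4.51 + 0.19×1.02 + 0.029×5.01) = 68.76/3.177 = 21.65 kJ/min.

21.65 kJ/min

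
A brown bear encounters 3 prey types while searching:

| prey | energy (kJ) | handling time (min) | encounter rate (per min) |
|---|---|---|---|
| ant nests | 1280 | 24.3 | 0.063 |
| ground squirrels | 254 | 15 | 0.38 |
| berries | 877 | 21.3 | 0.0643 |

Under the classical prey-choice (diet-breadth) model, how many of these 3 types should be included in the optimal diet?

2

Profitabilities (E/h, kJ/min): ant nests 52.7, berries 41.2, ground squirrels 16.9. Add prey in this order while the next type's profitability exceeds the intake rate on those already taken.
Rate on top 1: 31.86. berries: 41.2 > 31.86 → include.
Rate on top 2: 35.13. ground squirrels: 16.9 < 35.13 → exclude; stop.
Optimal diet: ant nests, berries — 2 of 3 types.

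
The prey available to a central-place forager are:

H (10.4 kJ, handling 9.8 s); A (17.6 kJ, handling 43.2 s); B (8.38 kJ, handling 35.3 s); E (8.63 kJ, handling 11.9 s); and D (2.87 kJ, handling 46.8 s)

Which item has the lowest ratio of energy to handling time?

In descending order of E/h:
H: 10.4/9.8 = 1.06 kJ/s
E: 8.63/11.9 = 0.725 kJ/s
A: 17.6/43.2 = 0.407 kJ/s
B: 8.38/35.3 = 0.237 kJ/s
D: 2.87/46.8 = 0.0613 kJ/s

D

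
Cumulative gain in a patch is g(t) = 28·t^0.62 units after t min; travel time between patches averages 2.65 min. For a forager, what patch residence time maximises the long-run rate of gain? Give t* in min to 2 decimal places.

4.32 min

Optimal t* satisfies g'(t*) = g(t*)/(T + t*).
g'(t) = 0.62·28·t^-0.38. Setting 0.62·28·t^-0.38 = 28·t^0.62/(2.65+t) gives 0.62(2.65+t) = t, so 0.38·t = 0.62×2.65.
t* = 0.62×2.65/0.38 = 4.324 min.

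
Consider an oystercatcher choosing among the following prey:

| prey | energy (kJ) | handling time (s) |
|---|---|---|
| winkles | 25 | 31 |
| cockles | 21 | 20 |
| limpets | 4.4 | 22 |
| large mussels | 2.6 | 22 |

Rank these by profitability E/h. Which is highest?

Profitability E/h (kJ/s): winkles = 25/31 = 0.806, cockles = 21/20 = 1.05, limpets = 4.4/22 = 0.2, large mussels = 2.6/22 = 0.118.
Ranked: cockles > winkles > limpets > large mussels.

cockles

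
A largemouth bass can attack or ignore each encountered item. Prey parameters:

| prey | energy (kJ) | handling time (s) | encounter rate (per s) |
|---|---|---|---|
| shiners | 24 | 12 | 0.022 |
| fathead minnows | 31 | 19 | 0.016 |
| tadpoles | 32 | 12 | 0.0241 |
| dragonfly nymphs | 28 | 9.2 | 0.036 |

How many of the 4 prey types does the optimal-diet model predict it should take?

4

E/h in descending order: dragonfly nymphs 3.04, tadpoles 2.67, shiners 2, fathead minnows 1.63 kJ/s. The optimal diet is the largest prefix of this list for which every included type satisfies E_i/h_i > R on the types above it.
Rate on top 1: 0.7572. tadpoles: 2.67 > 0.7572 → include.
Rate on top 2: 1.098. shiners: 2 > 1.098 → include.
Rate on top 3: 1.224. fathead minnows: 1.63 > 1.224 → include.
Optimal diet: dragonfly nymphs, tadpoles, shiners, fathead minnows — 4 of 4 types.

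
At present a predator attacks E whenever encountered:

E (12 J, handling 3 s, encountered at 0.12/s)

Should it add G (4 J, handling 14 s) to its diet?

No

On E alone, R = ΣλE/(1+Σλh) = 1.44/1.36 = 1.059 J/s.
G: E/h = 4/14 = 0.2857 J/s.
Since 0.2857 < R, time spent handling G is better spent searching.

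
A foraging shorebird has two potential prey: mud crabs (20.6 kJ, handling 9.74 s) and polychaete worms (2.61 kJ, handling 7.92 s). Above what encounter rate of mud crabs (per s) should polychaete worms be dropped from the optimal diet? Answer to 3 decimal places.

Drop polychaete worms once their profitability E₂/h₂ falls below the rate achievable on mud crabs alone: E₂/h₂ = λE₁/(1 + λh₁).
Solve for λ: λE₁h₂ = E₂(1 + λh₁) → λ(E₁h₂ − E₂h₁) = E₂ → λ = E₂/(E₁h₂ − E₂h₁).
λ = 2.61/(20.6×7.92 − 2.61×9.74) = 2.61/137.7 = 0.01895 per s.

0.019 per s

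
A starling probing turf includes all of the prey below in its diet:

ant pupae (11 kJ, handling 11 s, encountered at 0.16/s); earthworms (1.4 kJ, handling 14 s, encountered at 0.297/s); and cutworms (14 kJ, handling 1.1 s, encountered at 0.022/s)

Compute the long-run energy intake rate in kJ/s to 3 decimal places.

Energy encountered per unit search time: 0.16×11 + 0.297×1.4 + 0.022×14 = 2.484 kJ/s.
Handling time per unit search time: 0.16×11 + 0.297×14 + 0.022×1.1 = 5.942.
Rate = 2.484/(1 + 5.942) = 0.3578 kJ/s.

0.358 kJ/s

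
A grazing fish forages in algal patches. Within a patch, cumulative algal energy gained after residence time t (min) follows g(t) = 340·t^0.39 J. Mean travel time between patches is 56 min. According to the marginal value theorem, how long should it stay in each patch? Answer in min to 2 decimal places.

Maximise g(t)/(T+t): set derivative to zero → g'(t)(T+t) = g(t).
g'(t) = 0.39·340·t^-0.61. Setting 0.39·340·t^-0.61 = 340·t^0.39/(56+t) gives 0.39(56+t) = t, so 0.61·t = 0.39×56.
t* = 0.39×56/0.61 = 35.8 min.

35.80 min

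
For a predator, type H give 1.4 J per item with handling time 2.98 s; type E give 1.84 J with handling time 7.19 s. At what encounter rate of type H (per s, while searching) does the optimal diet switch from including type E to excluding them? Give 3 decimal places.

The zero-one rule: include type E iff E₂/h₂ > λE₁/(1+λh₁). Equality gives the switch point.
λE₁h₂ = E₂ + λE₂h₁ ⇒ λ = E₂/(E₁h₂ − E₂h₁) = 1.84/(10.07 − 5.483) = 0.4015 per s.

0.402 per s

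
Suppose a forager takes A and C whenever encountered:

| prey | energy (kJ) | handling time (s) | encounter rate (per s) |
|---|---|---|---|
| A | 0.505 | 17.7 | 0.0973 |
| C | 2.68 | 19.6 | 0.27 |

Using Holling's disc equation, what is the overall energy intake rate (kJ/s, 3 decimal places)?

R = Σλ_iE_i / (1 + Σλ_ih_i)
Numerator: 0.0973×0.505 + 0.27×2.68 = 0.7727
Denominator: 1 + 0.0973×17.7 + 0.27×19.6 = 8.014
R = 0.7727/8.014 = 0.09642 kJ/s

0.096 kJ/s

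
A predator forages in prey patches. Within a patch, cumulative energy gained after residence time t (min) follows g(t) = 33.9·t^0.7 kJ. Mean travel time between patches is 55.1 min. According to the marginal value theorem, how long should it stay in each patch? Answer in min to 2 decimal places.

128.57 min

By the marginal value theorem, leave when the instantaneous gain rate g'(t) equals the habitat-wide average g(t)/(T + t).
g'(t) = 0.7·33.9·t^-0.3. Setting 0.7·33.9·t^-0.3 = 33.9·t^0.7/(55.1+t) gives 0.7(55.1+t) = t, so 0.30·t = 0.7×55.1.
t* = 0.7×55.1/0.30 = 128.6 min.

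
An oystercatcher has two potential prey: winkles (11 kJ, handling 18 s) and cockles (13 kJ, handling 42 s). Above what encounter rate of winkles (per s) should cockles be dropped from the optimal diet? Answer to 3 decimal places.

Drop cockles once their profitability E₂/h₂ falls below the rate achievable on winkles alone: E₂/h₂ = λE₁/(1 + λh₁).
Solve for λ: λE₁h₂ = E₂(1 + λh₁) → λ(E₁h₂ − E₂h₁) = E₂ → λ = E₂/(E₁h₂ − E₂h₁).
λ = 13/(11×42 − 13×18) = 13/228 = 0.05702 per s.

0.057 per s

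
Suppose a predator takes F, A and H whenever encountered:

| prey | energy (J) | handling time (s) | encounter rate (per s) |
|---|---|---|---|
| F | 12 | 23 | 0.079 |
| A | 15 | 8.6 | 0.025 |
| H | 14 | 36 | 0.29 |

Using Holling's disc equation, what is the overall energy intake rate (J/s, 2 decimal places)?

Energy encountered per unit search time: 0.079×12 + 0.025×15 + 0.29×14 = 5.383 J/s.
Handling time per unit search time: 0.079×23 + 0.025×8.6 + 0.29×36 = 12.47.
Rate = 5.383/(1 + 12.47) = 0.3996 J/s.

0.40 J/s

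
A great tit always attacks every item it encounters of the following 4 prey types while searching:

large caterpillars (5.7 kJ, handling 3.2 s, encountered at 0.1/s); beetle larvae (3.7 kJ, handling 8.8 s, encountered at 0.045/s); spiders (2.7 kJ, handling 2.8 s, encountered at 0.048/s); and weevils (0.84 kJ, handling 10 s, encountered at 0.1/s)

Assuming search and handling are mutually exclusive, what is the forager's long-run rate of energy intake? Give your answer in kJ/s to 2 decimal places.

R = Σλ_iE_i / (1 + Σλ_ih_i)
Numerator: 0.1×5.7 + 0.045×3.7 + 0.048×2.7 + 0.1×0.84 = 0.9501
Denominator: 1 + 0.1×3.2 + 0.045×8.8 + 0.048×2.8 + 0.1×10 = 2.85
R = 0.9501/2.85 = 0.3333 kJ/s

0.33 kJ/s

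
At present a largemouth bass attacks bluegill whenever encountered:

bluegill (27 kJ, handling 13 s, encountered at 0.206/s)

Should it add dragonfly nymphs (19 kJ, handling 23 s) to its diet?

No

On bluegill alone, R = ΣλE/(1+Σλh) = 5.562/3.678 = 1.512 kJ/s.
Profitability of dragonfly nymphs: 19/23 = 0.8261 kJ/s.
Since 0.8261 < R, time spent handling dragonfly nymphs is better spent searching.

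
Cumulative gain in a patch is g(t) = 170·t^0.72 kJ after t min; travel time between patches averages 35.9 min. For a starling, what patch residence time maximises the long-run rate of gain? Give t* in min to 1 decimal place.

Maximise g(t)/(T+t): set derivative to zero → g'(t)(T+t) = g(t).
g'(t) = 0.72·170·t^-0.28. Setting 0.72·170·t^-0.28 = 170·t^0.72/(35.9+t) gives 0.72(35.9+t) = t, so 0.28·t = 0.72×35.9.
t* = 0.72×35.9/0.28 = 92.31 min.

92.3 min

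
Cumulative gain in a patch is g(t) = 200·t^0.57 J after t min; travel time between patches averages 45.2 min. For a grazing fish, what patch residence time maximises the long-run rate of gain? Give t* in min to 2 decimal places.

59.92 min

Optimal t* satisfies g'(t*) = g(t*)/(T + t*).
g'(t) = 0.57·200·t^-0.43. Setting 0.57·200·t^-0.43 = 200·t^0.57/(45.2+t) gives 0.57(45.2+t) = t, so 0.43·t = 0.57×45.2.
t* = 0.57×45.2/0.43 = 59.92 min.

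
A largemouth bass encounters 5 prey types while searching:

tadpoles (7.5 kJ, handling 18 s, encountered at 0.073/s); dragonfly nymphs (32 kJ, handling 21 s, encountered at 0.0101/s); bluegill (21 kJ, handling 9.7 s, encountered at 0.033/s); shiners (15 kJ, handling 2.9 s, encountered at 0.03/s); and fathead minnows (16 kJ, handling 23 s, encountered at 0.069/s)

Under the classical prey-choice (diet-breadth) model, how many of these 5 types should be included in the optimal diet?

3

Profitabilities (E/h, kJ/s): shiners 5.17, bluegill 2.16, dragonfly nymphs 1.52, fathead minnows 0.696, tadpoles 0.417. Add prey in this order while the next type's profitability exceeds the intake rate on those already taken.
Rate on top 1: 0.414. bluegill: 2.16 > 0.414 → include.
Rate on top 2: 0.8123. dragonfly nymphs: 1.52 > 0.8123 → include.
Rate on top 3: 0.9055. fathead minnows: 0.696 < 0.9055 → exclude; stop.
Optimal diet: shiners, bluegill, dragonfly nymphs — 3 of 5 types.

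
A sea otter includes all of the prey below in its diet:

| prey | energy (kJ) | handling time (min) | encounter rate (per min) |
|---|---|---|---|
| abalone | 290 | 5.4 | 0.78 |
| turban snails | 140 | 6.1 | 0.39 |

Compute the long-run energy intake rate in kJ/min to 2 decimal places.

R = (0.78×290 + 0.39×140) / (1 + 0.78×5.4 + 0.39×6.1) = 280.8/7.591 = 36.99 kJ/min.

36.99 kJ/min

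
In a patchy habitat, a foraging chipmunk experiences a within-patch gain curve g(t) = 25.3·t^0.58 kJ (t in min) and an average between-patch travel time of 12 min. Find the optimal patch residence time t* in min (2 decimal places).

16.57 min

Maximise g(t)/(T+t): set derivative to zero → g'(t)(T+t) = g(t).
g'(t) = 0.58·25.3·t^-0.42. Setting 0.58·25.3·t^-0.42 = 25.3·t^0.58/(12+t) gives 0.58(12+t) = t, so 0.42·t = 0.58×12.
t* = 0.58×12/0.42 = 16.57 min.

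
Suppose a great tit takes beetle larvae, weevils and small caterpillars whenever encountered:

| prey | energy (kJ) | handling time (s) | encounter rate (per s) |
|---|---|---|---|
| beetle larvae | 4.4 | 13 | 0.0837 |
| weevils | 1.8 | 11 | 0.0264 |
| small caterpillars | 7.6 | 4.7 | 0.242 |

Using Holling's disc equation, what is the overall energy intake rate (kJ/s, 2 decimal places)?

0.64 kJ/s

Energy encountered per unit search time: 0.0837×4.4 + 0.0264×1.8 + 0.242×7.6 = 2.255 kJ/s.
Handling time per unit search time: 0.0837×13 + 0.0264×11 + 0.242×4.7 = 2.516.
Rate = 2.255/(1 + 2.516) = 0.6414 kJ/s.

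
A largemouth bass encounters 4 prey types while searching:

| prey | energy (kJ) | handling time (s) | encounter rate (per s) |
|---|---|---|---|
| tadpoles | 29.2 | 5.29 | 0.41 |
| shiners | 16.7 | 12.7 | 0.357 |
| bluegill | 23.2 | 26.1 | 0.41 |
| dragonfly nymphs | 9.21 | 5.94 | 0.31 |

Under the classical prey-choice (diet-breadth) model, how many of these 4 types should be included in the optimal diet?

Profitabilities (E/h, kJ/s): tadpoles 5.52, dragonfly nymphs 1.55, shiners 1.31, bluegill 0.889. Add prey in this order while the next type's profitability exceeds the intake rate on those already taken.
Rate on top 1: 3.778. dragonfly nymphs: 1.55 < 3.778 → exclude; stop.
Optimal diet: tadpoles — 1 of 4 types.

1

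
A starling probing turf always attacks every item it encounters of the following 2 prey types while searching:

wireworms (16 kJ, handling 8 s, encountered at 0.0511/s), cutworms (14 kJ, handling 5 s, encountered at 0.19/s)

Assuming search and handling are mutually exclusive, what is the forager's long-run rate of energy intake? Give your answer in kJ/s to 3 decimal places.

1.474 kJ/s

R = (0.0511×16 + 0.19×14) / (1 + 0.0511×8 + 0.19×5) = 3.478/2.359 = 1.474 kJ/s.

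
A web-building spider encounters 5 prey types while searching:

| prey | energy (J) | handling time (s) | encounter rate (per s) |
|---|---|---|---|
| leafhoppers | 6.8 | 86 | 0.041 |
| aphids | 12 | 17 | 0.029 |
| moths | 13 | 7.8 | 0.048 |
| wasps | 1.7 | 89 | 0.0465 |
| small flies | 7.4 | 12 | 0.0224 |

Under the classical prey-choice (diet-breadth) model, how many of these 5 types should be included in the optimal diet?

E/h in descending order: moths 1.67, aphids 0.706, small flies 0.617, leafhoppers 0.0791, wasps 0.0191 J/s. The optimal diet is the largest prefix of this list for which every included type satisfies E_i/h_i > R on the types above it.
Rate on top 1: 0.454. aphids: 0.706 > 0.454 → include.
Rate on top 2: 0.5205. small flies: 0.617 > 0.5205 → include.
Rate on top 3: 0.5326. leafhoppers: 0.0791 < 0.5326 → exclude; stop.
Optimal diet: moths, aphids, small flies — 3 of 5 types.

3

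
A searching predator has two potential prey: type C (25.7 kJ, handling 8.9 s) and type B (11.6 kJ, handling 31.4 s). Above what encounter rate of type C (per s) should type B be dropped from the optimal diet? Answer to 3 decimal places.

At the threshold, the rate on type C alone equals the profitability of type B: λ·25.7/(1 + λ·8.9) = 11.6/31.4 = 0.3694.
Rearranging, λ(25.7 − 0.3694×8.9) = 0.3694, so λ = 0.3694/22.41 = 0.01648 per s.

0.016 per s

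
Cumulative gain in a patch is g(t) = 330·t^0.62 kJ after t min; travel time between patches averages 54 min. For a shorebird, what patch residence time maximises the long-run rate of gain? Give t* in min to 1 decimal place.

88.1 min

Optimal t* satisfies g'(t*) = g(t*)/(T + t*).
g'(t) = 0.62·330·t^-0.38. Setting 0.62·330·t^-0.38 = 330·t^0.62/(54+t) gives 0.62(54+t) = t, so 0.38·t = 0.62×54.
t* = 0.62×54/0.38 = 88.11 min.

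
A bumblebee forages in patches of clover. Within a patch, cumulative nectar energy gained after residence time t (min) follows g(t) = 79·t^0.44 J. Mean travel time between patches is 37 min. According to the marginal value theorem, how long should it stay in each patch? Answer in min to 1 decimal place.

Optimal t* satisfies g'(t*) = g(t*)/(T + t*).
g'(t) = 0.44·79·t^-0.56. Setting 0.44·79·t^-0.56 = 79·t^0.44/(37+t) gives 0.44(37+t) = t, so 0.56·t = 0.44×37.
t* = 0.44×37/0.56 = 29.07 min.

29.1 min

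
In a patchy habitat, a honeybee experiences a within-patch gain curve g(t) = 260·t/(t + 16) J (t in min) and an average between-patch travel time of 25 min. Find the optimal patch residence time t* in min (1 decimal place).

20.0 min

By the marginal value theorem, leave when the instantaneous gain rate g'(t) equals the habitat-wide average g(t)/(T + t).
g'(t) = 260·16/(t + 16)². Setting 260·16/(t+16)² = 260t/[(t+16)(25+t)] gives 16(25+t) = t(t+16), so t² = 16×25 = 400.
t* = √400 = 20 min.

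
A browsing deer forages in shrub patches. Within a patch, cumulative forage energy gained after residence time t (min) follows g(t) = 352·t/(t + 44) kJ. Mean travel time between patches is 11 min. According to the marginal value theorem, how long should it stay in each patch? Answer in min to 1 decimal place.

22.0 min

By the marginal value theorem, leave when the instantaneous gain rate g'(t) equals the habitat-wide average g(t)/(T + t).
g'(t) = 352·44/(t + 44)². Setting 352·44/(t+44)² = 352t/[(t+44)(11+t)] gives 44(11+t) = t(t+44), so t² = 44×11 = 484.
t* = √484 = 22 min.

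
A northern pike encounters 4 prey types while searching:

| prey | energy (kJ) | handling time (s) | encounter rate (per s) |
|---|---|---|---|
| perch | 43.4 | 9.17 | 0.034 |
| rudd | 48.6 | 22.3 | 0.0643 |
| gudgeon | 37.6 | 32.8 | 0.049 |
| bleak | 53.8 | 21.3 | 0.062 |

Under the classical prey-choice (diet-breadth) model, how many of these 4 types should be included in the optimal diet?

3

Rank by E/h (kJ/s): perch 4.73, bleak 2.53, rudd 2.18, gudgeon 1.15. Include each in turn until the next type's E/h falls below the running intake rate.
Rate on top 1: 1.125. bleak: 2.53 > 1.125 → include.
Rate on top 2: 1.828. rudd: 2.18 > 1.828 → include.
Rate on top 3: 1.952. gudgeon: 1.15 < 1.952 → exclude; stop.
Optimal diet: perch, bleak, rudd — 3 of 4 types.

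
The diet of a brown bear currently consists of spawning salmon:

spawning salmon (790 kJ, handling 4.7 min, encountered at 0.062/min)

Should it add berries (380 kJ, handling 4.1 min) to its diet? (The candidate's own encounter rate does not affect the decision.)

Yes

On spawning salmon alone, R = ΣλE/(1+Σλh) = 48.98/1.291 = 37.93 kJ/min.
berries: E/h = 380/4.1 = 92.68 kJ/min.
Since 92.68 > R, including berries increases the long-run rate.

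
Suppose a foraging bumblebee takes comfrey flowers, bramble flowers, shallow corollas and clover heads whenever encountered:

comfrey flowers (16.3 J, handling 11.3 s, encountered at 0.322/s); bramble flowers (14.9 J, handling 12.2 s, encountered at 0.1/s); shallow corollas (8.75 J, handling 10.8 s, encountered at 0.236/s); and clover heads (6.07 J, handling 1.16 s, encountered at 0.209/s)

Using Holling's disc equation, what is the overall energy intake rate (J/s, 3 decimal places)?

R = Σλ_iE_i / (1 + Σλ_ih_i)
Numerator: 0.322×16.3 + 0.1×14.9 + 0.236×8.75 + 0.209×6.07 = 10.07
Denominator: 1 + 0.322×11.3 + 0.1×12.2 + 0.236×10.8 + 0.209×1.16 = 8.65
R = 10.07/8.65 = 1.164 J/s

1.164 J/s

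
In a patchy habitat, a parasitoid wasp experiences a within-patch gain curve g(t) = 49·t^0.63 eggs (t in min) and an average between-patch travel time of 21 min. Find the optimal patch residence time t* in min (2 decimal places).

35.76 min

Optimal t* satisfies g'(t*) = g(t*)/(T + t*).
g'(t) = 0.63·49·t^-0.37. Setting 0.63·49·t^-0.37 = 49·t^0.63/(21+t) gives 0.63(21+t) = t, so 0.37·t = 0.63×21.
t* = 0.63×21/0.37 = 35.76 min.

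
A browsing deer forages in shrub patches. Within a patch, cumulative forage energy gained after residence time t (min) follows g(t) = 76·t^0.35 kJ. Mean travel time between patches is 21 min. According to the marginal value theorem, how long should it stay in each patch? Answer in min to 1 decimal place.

11.3 min

By the marginal value theorem, leave when the instantaneous gain rate g'(t) equals the habitat-wide average g(t)/(T + t).
g'(t) = 0.35·76·t^-0.65. Setting 0.35·76·t^-0.65 = 76·t^0.35/(21+t) gives 0.35(21+t) = t, so 0.65·t = 0.35×21.
t* = 0.35×21/0.65 = 11.31 min.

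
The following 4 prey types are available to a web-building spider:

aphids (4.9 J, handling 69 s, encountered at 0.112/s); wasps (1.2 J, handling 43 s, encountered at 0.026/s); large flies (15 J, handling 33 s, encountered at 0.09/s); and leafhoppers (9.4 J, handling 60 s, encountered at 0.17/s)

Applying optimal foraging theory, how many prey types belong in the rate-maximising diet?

Profitabilities (E/h, J/s): large flies 0.455, leafhoppers 0.157, aphids 0.071, wasps 0.0279. Add prey in this order while the next type's profitability exceeds the intake rate on those already taken.
Rate on top 1: 0.3401. leafhoppers: 0.157 < 0.3401 → exclude; stop.
Optimal diet: large flies — 1 of 4 types.

1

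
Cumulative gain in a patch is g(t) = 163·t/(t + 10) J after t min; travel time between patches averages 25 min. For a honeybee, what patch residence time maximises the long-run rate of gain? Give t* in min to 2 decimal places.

Optimal t* satisfies g'(t*) = g(t*)/(T + t*).
g'(t) = 163·10/(t + 10)². Setting 163·10/(t+10)² = 163t/[(t+10)(25+t)] gives 10(25+t) = t(t+10), so t² = 10×25 = 250.
t* = √250 = 15.81 min.

15.81 min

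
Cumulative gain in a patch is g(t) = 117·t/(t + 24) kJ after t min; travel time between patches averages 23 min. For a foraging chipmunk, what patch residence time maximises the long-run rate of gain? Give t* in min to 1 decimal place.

Optimal t* satisfies g'(t*) = g(t*)/(T + t*).
g'(t) = 117·24/(t + 24)². Setting 117·24/(t+24)² = 117t/[(t+24)(23+t)] gives 24(23+t) = t(t+24), so t² = 24×23 = 552.
t* = √552 = 23.49 min.

23.5 min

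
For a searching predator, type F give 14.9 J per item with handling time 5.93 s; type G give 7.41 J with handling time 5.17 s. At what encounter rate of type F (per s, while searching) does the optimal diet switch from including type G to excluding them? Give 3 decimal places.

0.224 per s

At the threshold, the rate on type F alone equals the profitability of type G: λ·14.9/(1 + λ·5.93) = 7.41/5.17 = 1.433.
Rearranging, λ(14.9 − 1.433×5.93) = 1.433, so λ = 1.433/6.401 = 0.2239 per s.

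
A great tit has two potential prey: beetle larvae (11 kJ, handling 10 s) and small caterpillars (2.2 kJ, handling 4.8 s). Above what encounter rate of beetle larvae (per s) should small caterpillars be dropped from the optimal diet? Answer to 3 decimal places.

At the threshold, the rate on beetle larvae alone equals the profitability of small caterpillars: λ·11/(1 + λ·10) = 2.2/4.8 = 0.4583.
Rearranging, λ(11 − 0.4583×10) = 0.4583, so λ = 0.4583/6.417 = 0.07143 per s.

0.071 per s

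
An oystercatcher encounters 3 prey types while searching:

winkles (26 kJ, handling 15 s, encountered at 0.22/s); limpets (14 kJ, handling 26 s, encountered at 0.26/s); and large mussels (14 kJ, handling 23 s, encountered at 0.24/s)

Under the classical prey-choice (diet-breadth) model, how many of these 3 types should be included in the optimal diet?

E/h in descending order: winkles 1.73, large mussels 0.609, limpets 0.538 kJ/s. The optimal diet is the largest prefix of this list for which every included type satisfies E_i/h_i > R on the types above it.
Rate on top 1: 1.33. large mussels: 0.609 < 1.33 → exclude; stop.
Optimal diet: winkles — 1 of 3 types.

1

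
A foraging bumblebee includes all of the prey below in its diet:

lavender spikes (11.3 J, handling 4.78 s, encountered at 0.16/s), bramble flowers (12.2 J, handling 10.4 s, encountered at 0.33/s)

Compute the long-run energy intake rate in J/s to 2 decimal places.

R = (0.16×11.3 + 0.33×12.2) / (1 + 0.16×4.78 + 0.33×10.4) = 5.834/5.197 = 1.123 J/s.

1.12 J/s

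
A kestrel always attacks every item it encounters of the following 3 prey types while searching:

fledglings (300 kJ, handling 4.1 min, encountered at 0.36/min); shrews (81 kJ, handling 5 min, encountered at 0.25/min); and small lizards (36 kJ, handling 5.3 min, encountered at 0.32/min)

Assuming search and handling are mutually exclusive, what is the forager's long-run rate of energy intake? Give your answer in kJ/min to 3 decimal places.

Energy encountered per unit search time: 0.36×300 + 0.25×81 + 0.32×36 = 139.8 kJ/min.
Handling time per unit search time: 0.36×4.1 + 0.25×5 + 0.32×5.3 = 4.422.
Rate = 139.8/(1 + 4.422) = 25.78 kJ/min.

25.778 kJ/min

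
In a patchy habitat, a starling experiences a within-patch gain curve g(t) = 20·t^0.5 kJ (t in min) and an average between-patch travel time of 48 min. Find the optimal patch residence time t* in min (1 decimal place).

48.0 min

Optimal t* satisfies g'(t*) = g(t*)/(T + t*).
g'(t) = 0.5·20·t^-0.5. Setting 0.5·20·t^-0.5 = 20·t^0.5/(48+t) gives 0.5(48+t) = t, so 0.50·t = 0.5×48.
t* = 0.5×48/0.50 = 48 min.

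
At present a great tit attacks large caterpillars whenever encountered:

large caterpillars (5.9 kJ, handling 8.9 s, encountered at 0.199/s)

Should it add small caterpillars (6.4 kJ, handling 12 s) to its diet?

On large caterpillars alone, R = ΣλE/(1+Σλh) = 1.174/2.771 = 0.4237 kJ/s.
Profitability of small caterpillars: 6.4/12 = 0.5333 kJ/s.
0.5333 > 0.4237, so adding small caterpillars raises the average — include it.

Yes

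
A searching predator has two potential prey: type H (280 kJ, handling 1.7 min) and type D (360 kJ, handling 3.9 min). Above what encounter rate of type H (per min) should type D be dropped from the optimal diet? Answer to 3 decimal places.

The zero-one rule: include type D iff E₂/h₂ > λE₁/(1+λh₁). Equality gives the switch point.
λE₁h₂ = E₂ + λE₂h₁ ⇒ λ = E₂/(E₁h₂ − E₂h₁) = 360/(1092 − 612) = 0.75 per min.

0.750 per min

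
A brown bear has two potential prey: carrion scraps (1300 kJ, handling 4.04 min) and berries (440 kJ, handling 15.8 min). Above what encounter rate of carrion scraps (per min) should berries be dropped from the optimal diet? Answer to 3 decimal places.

0.023 per min

At the threshold, the rate on carrion scraps alone equals the profitability of berries: λ·1300/(1 + λ·4.04) = 440/15.8 = 27.85.
Rearranging, λ(1300 − 27.85×4.04) = 27.85, so λ = 27.85/1187 = 0.02345 per min.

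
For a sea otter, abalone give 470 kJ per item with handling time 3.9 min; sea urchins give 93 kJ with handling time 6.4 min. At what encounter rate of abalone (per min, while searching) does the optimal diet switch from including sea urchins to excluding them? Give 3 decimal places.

0.035 per min

At the threshold, the rate on abalone alone equals the profitability of sea urchins: λ·470/(1 + λ·3.9) = 93/6.4 = 14.53.
Rearranging, λ(470 − 14.53×3.9) = 14.53, so λ = 14.53/413.3 = 0.03516 per min.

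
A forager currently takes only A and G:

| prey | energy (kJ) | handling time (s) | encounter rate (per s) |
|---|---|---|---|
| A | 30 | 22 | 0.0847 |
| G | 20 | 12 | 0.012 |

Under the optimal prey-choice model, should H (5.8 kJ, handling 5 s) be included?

Yes

Current rate: (0.0847×30 + 0.012×20)/(1 + 0.0847×22 + 0.012×12) = 0.9247 kJ/s.
Profitability of H: 5.8/5 = 1.16 kJ/s.
Since 1.16 > R, including H increases the long-run rate.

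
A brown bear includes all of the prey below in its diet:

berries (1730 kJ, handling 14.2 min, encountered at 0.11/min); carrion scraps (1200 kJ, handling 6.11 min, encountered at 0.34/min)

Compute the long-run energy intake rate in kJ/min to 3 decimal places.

R = (0.11×1730 + 0.34×1200) / (1 + 0.11×14.2 + 0.34×6.11) = 598.3/4.639 = 129 kJ/min.

128.961 kJ/min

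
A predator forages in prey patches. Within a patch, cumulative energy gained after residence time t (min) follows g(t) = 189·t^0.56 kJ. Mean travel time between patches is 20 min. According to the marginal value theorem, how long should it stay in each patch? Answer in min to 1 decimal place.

25.5 min

Optimal t* satisfies g'(t*) = g(t*)/(T + t*).
g'(t) = 0.56·189·t^-0.44. Setting 0.56·189·t^-0.44 = 189·t^0.56/(20+t) gives 0.56(20+t) = t, so 0.44·t = 0.56×20.
t* = 0.56×20/0.44 = 25.45 min.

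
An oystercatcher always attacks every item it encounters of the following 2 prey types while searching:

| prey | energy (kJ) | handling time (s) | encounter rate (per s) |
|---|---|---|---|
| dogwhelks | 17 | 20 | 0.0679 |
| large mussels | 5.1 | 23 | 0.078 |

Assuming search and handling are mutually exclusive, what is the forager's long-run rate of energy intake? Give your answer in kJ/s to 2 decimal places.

0.37 kJ/s

R = (0.0679×17 + 0.078×5.1) / (1 + 0.0679×20 + 0.078×23) = 1.552/4.152 = 0.3738 kJ/s.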